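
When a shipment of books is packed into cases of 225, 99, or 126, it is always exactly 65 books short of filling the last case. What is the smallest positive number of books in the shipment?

34585

Being 65 short of a full case of size k means N ≡ −65 (mod k), i.e. N + 65 is a multiple of each size.
225 = 3^2 × 5^2
99 = 3^2 × 11
126 = 2 × 3^2 × 7
LCM(225, 99, 126) = 2 × 3^2 × 5^2 × 7 × 11 = 34650.
Smallest positive N is 34650 − 65 = 34585.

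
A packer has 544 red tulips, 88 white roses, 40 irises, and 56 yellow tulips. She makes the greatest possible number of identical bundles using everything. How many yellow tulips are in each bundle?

Number of bundles = gcd(544, 88, 40, 56).
544 = 2^5 × 17
88 = 2^3 × 11
40 = 2^3 × 5
56 = 2^3 × 7
gcd(544, 88, 40, 56) = 2^3 = 8.
yellow tulips per bundle = 56 / 8 = 7.

7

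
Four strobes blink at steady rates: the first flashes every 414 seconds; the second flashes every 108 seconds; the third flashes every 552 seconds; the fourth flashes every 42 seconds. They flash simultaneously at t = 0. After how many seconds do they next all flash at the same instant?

They coincide at every common multiple of the periods; the first is the LCM.
414 = 2 × 3^2 × 23
108 = 2^2 × 3^3
552 = 2^3 × 3 × 23
42 = 2 × 3 × 7
LCM(414, 108, 552, 42) = 2^3 × 3^3 × 7 × 23 = 34776.

34776 seconds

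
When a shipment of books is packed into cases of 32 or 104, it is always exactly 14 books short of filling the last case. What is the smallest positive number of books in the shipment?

402

Being 14 short of a full case of size k means N ≡ −14 (mod k), i.e. N + 14 is a multiple of each size.
32 = 2^5
104 = 2^3 × 13
LCM(32, 104) = 2^5 × 13 = 416.
Smallest positive N is 416 − 14 = 402.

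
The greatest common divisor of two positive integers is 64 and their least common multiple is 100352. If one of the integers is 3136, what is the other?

For two integers, gcd × lcm = product, so the other is (64 × 100352) / 3136 = 6422528 / 3136 = 2048.

2048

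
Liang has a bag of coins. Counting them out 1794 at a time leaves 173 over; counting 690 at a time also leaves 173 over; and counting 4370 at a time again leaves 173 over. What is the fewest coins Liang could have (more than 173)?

N − 173 must be a common multiple of 1794, 690, and 4370.
1794 = 2 × 3 × 13 × 23
690 = 2 × 3 × 5 × 23
4370 = 2 × 5 × 19 × 23
LCM(1794, 690, 4370) = 2 × 3 × 5 × 13 × 19 × 23 = 170430.
Smallest N > 173 is LCM + 173 = 170430 + 173 = 170603.

170603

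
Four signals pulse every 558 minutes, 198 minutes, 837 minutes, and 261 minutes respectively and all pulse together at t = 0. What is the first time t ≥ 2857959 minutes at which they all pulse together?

3204036 minutes

Joint pulses occur at multiples of LCM(558, 198, 837, 261).
558 = 2 × 3^2 × 31
198 = 2 × 3^2 × 11
837 = 3^3 × 31
261 = 3^2 × 29
LCM(558, 198, 837, 261) = 2 × 3^3 × 11 × 29 × 31 = 534006.
Smallest multiple of 534006 that is ≥ 2857959: ⌈2857959/534006⌉ × 534006 = 6 × 534006 = 3204036.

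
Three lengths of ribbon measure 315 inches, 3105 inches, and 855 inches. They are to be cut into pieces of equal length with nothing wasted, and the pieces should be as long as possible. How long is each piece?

45 inches

Each piece length must divide every original length, so the longest possible is gcd(315, 3105, 855).
315 = 3^2 × 5 × 7
3105 = 3^3 × 5 × 23
855 = 3^2 × 5 × 19
gcd(315, 3105, 855) = 3^2 × 5 = 45.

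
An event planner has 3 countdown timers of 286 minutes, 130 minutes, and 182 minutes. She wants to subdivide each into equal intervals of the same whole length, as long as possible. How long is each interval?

26 minutes

The interval must divide each timer length; the longest such is the gcd.
286 = 2 × 11 × 13
130 = 2 × 5 × 13
182 = 2 × 7 × 13
gcd(286, 130, 182) = 2 × 13 = 26.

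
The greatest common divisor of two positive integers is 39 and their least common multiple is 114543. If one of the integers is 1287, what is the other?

3471

For two integers, gcd × lcm = product, so the other is (39 × 114543) / 1287 = 4467177 / 1287 = 3471.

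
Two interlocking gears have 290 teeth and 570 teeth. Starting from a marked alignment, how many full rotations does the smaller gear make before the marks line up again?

57 rotations

They are all back at their starting positions together after one LCM of the periods.
290 = 2 × 5 × 29
570 = 2 × 3 × 5 × 19
LCM(290, 570) = 2 × 3 × 5 × 19 × 29 = 16530.
Rotations for period 290: 16530 / 290 = 57.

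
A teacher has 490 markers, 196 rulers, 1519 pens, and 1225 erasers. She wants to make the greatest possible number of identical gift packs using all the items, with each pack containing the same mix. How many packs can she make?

49 packs

The pack count must divide each quantity, so the greatest is gcd(490, 196, 1519, 1225).
490 = 2 × 5 × 7^2
196 = 2^2 × 7^2
1519 = 7^2 × 31
1225 = 5^2 × 7^2
gcd(490, 196, 1519, 1225) = 7^2 = 49.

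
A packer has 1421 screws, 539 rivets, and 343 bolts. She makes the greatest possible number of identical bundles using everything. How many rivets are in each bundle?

Number of bundles = gcd(1421, 539, 343).
1421 = 7^2 × 29
539 = 7^2 × 11
343 = 7^3
gcd(1421, 539, 343) = 7^2 = 49.
rivets per bundle = 539 / 49 = 11.

11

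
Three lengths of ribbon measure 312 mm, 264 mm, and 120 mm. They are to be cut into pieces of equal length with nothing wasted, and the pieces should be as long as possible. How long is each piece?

Each piece length must divide every original length, so the longest possible is gcd(312, 264, 120).
312 = 2^3 × 3 × 13
264 = 2^3 × 3 × 11
120 = 2^3 × 3 × 5
gcd(312, 264, 120) = 2^3 × 3 = 24.

24 mm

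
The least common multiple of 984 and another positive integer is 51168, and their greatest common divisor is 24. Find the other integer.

1248

gcd × lcm = product of the two integers, so the other integer is (24 × 51168) / 984 = 1248.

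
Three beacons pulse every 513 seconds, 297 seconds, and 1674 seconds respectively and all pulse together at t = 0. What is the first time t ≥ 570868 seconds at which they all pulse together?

699732 seconds

Joint pulses occur at multiples of LCM(513, 297, 1674).
513 = 3^3 × 19
297 = 3^3 × 11
1674 = 2 × 3^3 × 31
LCM(513, 297, 1674) = 2 × 3^3 × 11 × 19 × 31 = 349866.
Smallest multiple of 349866 that is ≥ 570868: ⌈570868/349866⌉ × 349866 = 2 × 349866 = 699732.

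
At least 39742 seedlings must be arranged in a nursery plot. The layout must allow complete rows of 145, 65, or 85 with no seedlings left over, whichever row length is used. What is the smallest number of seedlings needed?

64090

The number of seedlings must be a common multiple of 145, 65, and 85, so a multiple of their LCM.
145 = 5 × 29
65 = 5 × 13
85 = 5 × 17
LCM(145, 65, 85) = 5 × 13 × 17 × 29 = 32045.
Smallest multiple of 32045 that is ≥ 39742: ⌈39742/32045⌉ × 32045 = 2 × 32045 = 64090.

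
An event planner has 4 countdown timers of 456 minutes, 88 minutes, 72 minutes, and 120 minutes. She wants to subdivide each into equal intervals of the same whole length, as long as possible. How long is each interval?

8 minutes

The interval must divide each timer length; the longest such is the gcd.
456 = 2^3 × 3 × 19
88 = 2^3 × 11
72 = 2^3 × 3^2
120 = 2^3 × 3 × 5
gcd(456, 88, 72, 120) = 2^3 = 8.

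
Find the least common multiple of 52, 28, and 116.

52 = 2^2 × 13
28 = 2^2 × 7
116 = 2^2 × 29
LCM(52, 28, 116) = 2^2 × 7 × 13 × 29 = 10556.

10556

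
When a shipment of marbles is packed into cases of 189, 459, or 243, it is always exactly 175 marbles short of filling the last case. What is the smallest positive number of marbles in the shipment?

28742

Being 175 short of a full case of size k means N ≡ −175 (mod k), i.e. N + 175 is a multiple of each size.
189 = 3^3 × 7
459 = 3^3 × 17
243 = 3^5
LCM(189, 459, 243) = 3^5 × 7 × 17 = 28917.
Smallest positive N is 28917 − 175 = 28742.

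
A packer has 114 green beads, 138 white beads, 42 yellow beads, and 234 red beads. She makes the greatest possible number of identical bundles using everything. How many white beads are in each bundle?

Number of bundles = gcd(114, 138, 42, 234).
114 = 2 × 3 × 19
138 = 2 × 3 × 23
42 = 2 × 3 × 7
234 = 2 × 3^2 × 13
gcd(114, 138, 42, 234) = 2 × 3 = 6.
white beads per bundle = 138 / 6 = 23.

23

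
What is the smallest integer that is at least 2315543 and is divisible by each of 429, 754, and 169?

The integer must be a common multiple of 429, 754, and 169, so a multiple of their LCM.
429 = 3 × 11 × 13
754 = 2 × 13 × 29
169 = 13^2
LCM(429, 754, 169) = 2 × 3 × 11 × 13^2 × 29 = 323466.
Smallest multiple of 323466 that is ≥ 2315543: ⌈2315543/323466⌉ × 323466 = 8 × 323466 = 2587728.

2587728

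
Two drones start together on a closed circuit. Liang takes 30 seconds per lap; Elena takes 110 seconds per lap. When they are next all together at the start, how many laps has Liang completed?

11 laps

All finish a whole number of cycles simultaneously at t = LCM of the periods.
30 = 2 × 3 × 5
110 = 2 × 5 × 11
LCM(30, 110) = 2 × 3 × 5 × 11 = 330.
Laps for period 30: 330 / 30 = 11.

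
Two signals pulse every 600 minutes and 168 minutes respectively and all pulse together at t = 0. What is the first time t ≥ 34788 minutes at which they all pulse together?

37800 minutes

Joint pulses occur at multiples of LCM(600, 168).
600 = 2^3 × 3 × 5^2
168 = 2^3 × 3 × 7
LCM(600, 168) = 2^3 × 3 × 5^2 × 7 = 4200.
Smallest multiple of 4200 that is ≥ 34788: ⌈34788/4200⌉ × 4200 = 9 × 4200 = 37800.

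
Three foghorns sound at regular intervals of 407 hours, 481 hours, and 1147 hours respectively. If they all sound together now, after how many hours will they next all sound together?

They coincide at every common multiple of the periods; the first is the LCM.
407 = 11 × 37
481 = 13 × 37
1147 = 31 × 37
LCM(407, 481, 1147) = 11 × 13 × 31 × 37 = 164021.

164021 hours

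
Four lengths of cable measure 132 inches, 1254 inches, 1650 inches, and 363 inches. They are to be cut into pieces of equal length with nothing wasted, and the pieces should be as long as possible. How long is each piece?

Each piece length must divide every original length, so the longest possible is gcd(132, 1254, 1650, 363).
132 = 2^2 × 3 × 11
1254 = 2 × 3 × 11 × 19
1650 = 2 × 3 × 5^2 × 11
363 = 3 × 11^2
gcd(132, 1254, 1650, 363) = 3 × 11 = 33.

33 inches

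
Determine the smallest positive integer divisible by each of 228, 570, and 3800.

228 = 2^2 × 3 × 19
570 = 2 × 3 × 5 × 19
3800 = 2^3 × 5^2 × 19
LCM(228, 570, 3800) = 2^3 × 3 × 5^2 × 19 = 11400.

11400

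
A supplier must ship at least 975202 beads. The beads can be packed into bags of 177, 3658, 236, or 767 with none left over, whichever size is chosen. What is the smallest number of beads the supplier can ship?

The number of beads must be a common multiple of 177, 3658, 236, and 767, so a multiple of their LCM.
177 = 3 × 59
3658 = 2 × 31 × 59
236 = 2^2 × 59
767 = 13 × 59
LCM(177, 3658, 236, 767) = 2^2 × 3 × 13 × 31 × 59 = 285324.
Smallest multiple of 285324 that is ≥ 975202: ⌈975202/285324⌉ × 285324 = 4 × 285324 = 1141296.

1141296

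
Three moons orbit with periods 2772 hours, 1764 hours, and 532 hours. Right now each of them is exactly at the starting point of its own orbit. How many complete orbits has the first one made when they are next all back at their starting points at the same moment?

133 orbits

The first common completion time is the LCM of the periods.
2772 = 2^2 × 3^2 × 7 × 11
1764 = 2^2 × 3^2 × 7^2
532 = 2^2 × 7 × 19
LCM(2772, 1764, 532) = 2^2 × 3^2 × 7^2 × 11 × 19 = 368676.
Orbits for period 2772: 368676 / 2772 = 133.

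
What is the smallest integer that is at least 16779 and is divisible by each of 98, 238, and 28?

19992

The integer must be a common multiple of 98, 238, and 28, so a multiple of their LCM.
98 = 2 × 7^2
238 = 2 × 7 × 17
28 = 2^2 × 7
LCM(98, 238, 28) = 2^2 × 7^2 × 17 = 3332.
Smallest multiple of 3332 that is ≥ 16779: ⌈16779/3332⌉ × 3332 = 6 × 3332 = 19992.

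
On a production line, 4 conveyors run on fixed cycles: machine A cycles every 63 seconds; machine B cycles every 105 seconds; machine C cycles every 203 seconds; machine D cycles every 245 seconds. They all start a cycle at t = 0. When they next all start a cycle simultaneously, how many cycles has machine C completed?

315 cycles

All finish a whole number of cycles simultaneously at t = LCM of the periods.
63 = 3^2 × 7
105 = 3 × 5 × 7
203 = 7 × 29
245 = 5 × 7^2
LCM(63, 105, 203, 245) = 3^2 × 5 × 7^2 × 29 = 63945.
Cycles for period 203: 63945 / 203 = 315.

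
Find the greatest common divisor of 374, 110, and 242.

374 = 2 × 11 × 17
110 = 2 × 5 × 11
242 = 2 × 11^2
gcd(374, 110, 242) = 2 × 11 = 22.

22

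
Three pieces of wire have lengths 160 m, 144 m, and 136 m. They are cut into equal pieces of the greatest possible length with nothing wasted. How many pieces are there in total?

55

Piece length = gcd(160, 144, 136).
160 = 2^5 × 5
144 = 2^4 × 3^2
136 = 2^3 × 17
gcd(160, 144, 136) = 2^3 = 8.
Total pieces = 160/8 + 144/8 + 136/8 = 20 + 18 + 17 = 55.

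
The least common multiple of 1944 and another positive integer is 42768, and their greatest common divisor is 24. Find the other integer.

528

gcd × lcm = product of the two integers, so the other integer is (24 × 42768) / 1944 = 528.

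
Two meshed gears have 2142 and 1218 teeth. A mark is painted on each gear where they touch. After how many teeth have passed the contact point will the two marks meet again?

They coincide at every common multiple of the periods; the first is the LCM.
2142 = 2 × 3^2 × 7 × 17
1218 = 2 × 3 × 7 × 29
LCM(2142, 1218) = 2 × 3^2 × 7 × 17 × 29 = 62118.

62118 teeth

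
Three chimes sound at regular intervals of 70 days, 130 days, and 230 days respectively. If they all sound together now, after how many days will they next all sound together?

20930 days

We need the least common multiple of the intervals.
70 = 2 × 5 × 7
130 = 2 × 5 × 13
230 = 2 × 5 × 23
LCM(70, 130, 230) = 2 × 5 × 7 × 13 × 23 = 20930.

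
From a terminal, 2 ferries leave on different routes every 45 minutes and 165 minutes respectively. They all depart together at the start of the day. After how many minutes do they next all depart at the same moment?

495 minutes

The first simultaneous occurrence is after LCM of the individual periods.
45 = 3^2 × 5
165 = 3 × 5 × 11
LCM(45, 165) = 3^2 × 5 × 11 = 495.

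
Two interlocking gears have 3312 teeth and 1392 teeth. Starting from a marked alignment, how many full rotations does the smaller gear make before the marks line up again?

69 rotations

All finish a whole number of cycles simultaneously at t = LCM of the periods.
3312 = 2^4 × 3^2 × 23
1392 = 2^4 × 3 × 29
LCM(3312, 1392) = 2^4 × 3^2 × 23 × 29 = 96048.
Rotations for period 1392: 96048 / 1392 = 69.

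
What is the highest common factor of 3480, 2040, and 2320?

3480 = 2^3 × 3 × 5 × 29
2040 = 2^3 × 3 × 5 × 17
2320 = 2^4 × 5 × 29
gcd(3480, 2040, 2320) = 2^3 × 5 = 40.

40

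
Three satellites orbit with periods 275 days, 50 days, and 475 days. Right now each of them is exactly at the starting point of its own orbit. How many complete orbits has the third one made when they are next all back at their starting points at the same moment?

All finish a whole number of cycles simultaneously at t = LCM of the periods.
275 = 5^2 × 11
50 = 2 × 5^2
475 = 5^2 × 19
LCM(275, 50, 475) = 2 × 5^2 × 11 × 19 = 10450.
Orbits for period 475: 10450 / 475 = 22.

22 orbits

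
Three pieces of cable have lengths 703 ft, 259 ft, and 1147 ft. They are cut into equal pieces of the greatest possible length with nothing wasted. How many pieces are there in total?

Piece length = gcd(703, 259, 1147).
703 = 19 × 37
259 = 7 × 37
1147 = 31 × 37
gcd(703, 259, 1147) = 37.
Total pieces = 703/37 + 259/37 + 1147/37 = 19 + 7 + 31 = 57.

57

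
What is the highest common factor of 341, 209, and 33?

11

341 = 11 × 31
209 = 11 × 19
33 = 3 × 11
gcd(341, 209, 33) = 11.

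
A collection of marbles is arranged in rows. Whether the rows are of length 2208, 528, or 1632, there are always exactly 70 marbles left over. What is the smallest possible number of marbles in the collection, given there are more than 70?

N − 70 must be a common multiple of 2208, 528, and 1632.
2208 = 2^5 × 3 × 23
528 = 2^4 × 3 × 11
1632 = 2^5 × 3 × 17
LCM(2208, 528, 1632) = 2^5 × 3 × 11 × 17 × 23 = 412896.
Smallest N > 70 is LCM + 70 = 412896 + 70 = 412966.

412966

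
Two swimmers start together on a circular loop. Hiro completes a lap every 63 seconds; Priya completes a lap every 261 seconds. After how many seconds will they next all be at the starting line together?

1827 seconds

They coincide at every common multiple of the periods; the first is the LCM.
63 = 3^2 × 7
261 = 3^2 × 29
LCM(63, 261) = 3^2 × 7 × 29 = 1827.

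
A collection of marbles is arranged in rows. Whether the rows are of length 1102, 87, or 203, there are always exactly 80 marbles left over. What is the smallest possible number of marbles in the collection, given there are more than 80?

N − 80 must be a common multiple of 1102, 87, and 203.
1102 = 2 × 19 × 29
87 = 3 × 29
203 = 7 × 29
LCM(1102, 87, 203) = 2 × 3 × 7 × 19 × 29 = 23142.
Smallest N > 80 is LCM + 80 = 23142 + 80 = 23222.

23222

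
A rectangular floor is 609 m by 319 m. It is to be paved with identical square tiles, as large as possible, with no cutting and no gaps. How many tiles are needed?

231

Tile side = gcd(609, 319).
609 = 3 × 7 × 29
319 = 11 × 29
gcd(609, 319) = 29.
Tiles: (609/29) × (319/29) = 21 × 11 = 231.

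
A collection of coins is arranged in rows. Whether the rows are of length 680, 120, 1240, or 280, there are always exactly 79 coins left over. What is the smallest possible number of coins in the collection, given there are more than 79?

442759

N − 79 must be a common multiple of 680, 120, 1240, and 280.
680 = 2^3 × 5 × 17
120 = 2^3 × 3 × 5
1240 = 2^3 × 5 × 31
280 = 2^3 × 5 × 7
LCM(680, 120, 1240, 280) = 2^3 × 3 × 5 × 7 × 17 × 31 = 442680.
Smallest N > 79 is LCM + 79 = 442680 + 79 = 442759.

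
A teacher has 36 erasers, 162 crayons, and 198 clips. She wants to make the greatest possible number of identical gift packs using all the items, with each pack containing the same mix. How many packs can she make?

The pack count must divide each quantity, so the greatest is gcd(36, 162, 198).
36 = 2^2 × 3^2
162 = 2 × 3^4
198 = 2 × 3^2 × 11
gcd(36, 162, 198) = 2 × 3^2 = 18.

18 packs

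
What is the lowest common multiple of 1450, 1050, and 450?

91350

1450 = 2 × 5^2 × 29
1050 = 2 × 3 × 5^2 × 7
450 = 2 × 3^2 × 5^2
LCM(1450, 1050, 450) = 2 × 3^2 × 5^2 × 7 × 29 = 91350.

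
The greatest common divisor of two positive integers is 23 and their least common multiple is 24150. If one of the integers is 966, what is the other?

For two integers, gcd × lcm = product, so the other is (23 × 24150) / 966 = 555450 / 966 = 575.

575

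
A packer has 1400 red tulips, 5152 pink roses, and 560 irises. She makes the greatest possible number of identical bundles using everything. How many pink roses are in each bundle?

92

Number of bundles = gcd(1400, 5152, 560).
1400 = 2^3 × 5^2 × 7
5152 = 2^5 × 7 × 23
560 = 2^4 × 5 × 7
gcd(1400, 5152, 560) = 2^3 × 7 = 56.
pink roses per bundle = 5152 / 56 = 92.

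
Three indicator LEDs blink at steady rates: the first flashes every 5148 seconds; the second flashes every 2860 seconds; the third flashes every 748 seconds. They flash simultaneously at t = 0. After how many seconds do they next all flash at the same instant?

437580 seconds

We need the least common multiple of the intervals.
5148 = 2^2 × 3^2 × 11 × 13
2860 = 2^2 × 5 × 11 × 13
748 = 2^2 × 11 × 17
LCM(5148, 2860, 748) = 2^2 × 3^2 × 5 × 11 × 13 × 17 = 437580.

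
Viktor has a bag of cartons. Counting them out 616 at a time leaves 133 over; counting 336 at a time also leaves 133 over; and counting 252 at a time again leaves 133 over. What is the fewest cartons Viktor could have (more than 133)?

11221

N − 133 must be a common multiple of 616, 336, and 252.
616 = 2^3 × 7 × 11
336 = 2^4 × 3 × 7
252 = 2^2 × 3^2 × 7
LCM(616, 336, 252) = 2^4 × 3^2 × 7 × 11 = 11088.
Smallest N > 133 is LCM + 133 = 11088 + 133 = 11221.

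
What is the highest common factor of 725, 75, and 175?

25

725 = 5^2 × 29
75 = 3 × 5^2
175 = 5^2 × 7
gcd(725, 75, 175) = 5^2 = 25.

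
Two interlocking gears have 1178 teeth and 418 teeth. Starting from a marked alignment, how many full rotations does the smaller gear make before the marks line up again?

They are all back at their starting positions together after one LCM of the periods.
1178 = 2 × 19 × 31
418 = 2 × 11 × 19
LCM(1178, 418) = 2 × 11 × 19 × 31 = 12958.
Rotations for period 418: 12958 / 418 = 31.

31 rotations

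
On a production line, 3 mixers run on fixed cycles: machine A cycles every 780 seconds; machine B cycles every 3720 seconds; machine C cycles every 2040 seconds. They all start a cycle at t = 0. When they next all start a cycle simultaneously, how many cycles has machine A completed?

1054 cycles

They are all back at their starting positions together after one LCM of the periods.
780 = 2^2 × 3 × 5 × 13
3720 = 2^3 × 3 × 5 × 31
2040 = 2^3 × 3 × 5 × 17
LCM(780, 3720, 2040) = 2^3 × 3 × 5 × 13 × 17 × 31 = 822120.
Cycles for period 780: 822120 / 780 = 1054.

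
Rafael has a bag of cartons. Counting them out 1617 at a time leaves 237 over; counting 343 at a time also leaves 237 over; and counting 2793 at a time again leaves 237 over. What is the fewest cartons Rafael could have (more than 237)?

N − 237 must be a common multiple of 1617, 343, and 2793.
1617 = 3 × 7^2 × 11
343 = 7^3
2793 = 3 × 7^2 × 19
LCM(1617, 343, 2793) = 3 × 7^3 × 11 × 19 = 215061.
Smallest N > 237 is LCM + 237 = 215061 + 237 = 215298.

215298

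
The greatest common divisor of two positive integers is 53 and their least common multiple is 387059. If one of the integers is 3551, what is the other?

For two integers, gcd × lcm = product, so the other is (53 × 387059) / 3551 = 20514127 / 3551 = 5777.

5777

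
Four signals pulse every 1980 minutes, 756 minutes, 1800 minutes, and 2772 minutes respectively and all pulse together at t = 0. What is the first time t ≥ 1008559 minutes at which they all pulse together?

1247400 minutes

Joint pulses occur at multiples of LCM(1980, 756, 1800, 2772).
1980 = 2^2 × 3^2 × 5 × 11
756 = 2^2 × 3^3 × 7
1800 = 2^3 × 3^2 × 5^2
2772 = 2^2 × 3^2 × 7 × 11
LCM(1980, 756, 1800, 2772) = 2^3 × 3^3 × 5^2 × 7 × 11 = 415800.
Smallest multiple of 415800 that is ≥ 1008559: ⌈1008559/415800⌉ × 415800 = 3 × 415800 = 1247400.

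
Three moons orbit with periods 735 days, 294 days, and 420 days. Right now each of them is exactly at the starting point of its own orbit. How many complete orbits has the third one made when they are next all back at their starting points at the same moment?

7 orbits

The first common completion time is the LCM of the periods.
735 = 3 × 5 × 7^2
294 = 2 × 3 × 7^2
420 = 2^2 × 3 × 5 × 7
LCM(735, 294, 420) = 2^2 × 3 × 5 × 7^2 = 2940.
Orbits for period 420: 2940 / 420 = 7.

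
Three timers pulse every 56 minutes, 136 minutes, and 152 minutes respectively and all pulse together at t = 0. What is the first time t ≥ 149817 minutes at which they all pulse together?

Joint pulses occur at multiples of LCM(56, 136, 152).
56 = 2^3 × 7
136 = 2^3 × 17
152 = 2^3 × 19
LCM(56, 136, 152) = 2^3 × 7 × 17 × 19 = 18088.
Smallest multiple of 18088 that is ≥ 149817: ⌈149817/18088⌉ × 18088 = 9 × 18088 = 162792.

162792 minutes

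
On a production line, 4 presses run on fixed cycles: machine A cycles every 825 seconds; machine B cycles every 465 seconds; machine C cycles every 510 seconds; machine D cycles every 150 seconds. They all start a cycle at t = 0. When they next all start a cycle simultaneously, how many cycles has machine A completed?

All finish a whole number of cycles simultaneously at t = LCM of the periods.
825 = 3 × 5^2 × 11
465 = 3 × 5 × 31
510 = 2 × 3 × 5 × 17
150 = 2 × 3 × 5^2
LCM(825, 465, 510, 150) = 2 × 3 × 5^2 × 11 × 17 × 31 = 869550.
Cycles for period 825: 869550 / 825 = 1054.

1054 cycles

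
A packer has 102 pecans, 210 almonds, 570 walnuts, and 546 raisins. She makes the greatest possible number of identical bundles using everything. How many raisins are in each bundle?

Number of bundles = gcd(102, 210, 570, 546).
102 = 2 × 3 × 17
210 = 2 × 3 × 5 × 7
570 = 2 × 3 × 5 × 19
546 = 2 × 3 × 7 × 13
gcd(102, 210, 570, 546) = 2 × 3 = 6.
raisins per bundle = 546 / 6 = 91.

91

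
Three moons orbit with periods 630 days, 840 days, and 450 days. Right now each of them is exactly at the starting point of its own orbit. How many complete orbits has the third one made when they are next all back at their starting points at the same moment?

All finish a whole number of cycles simultaneously at t = LCM of the periods.
630 = 2 × 3^2 × 5 × 7
840 = 2^3 × 3 × 5 × 7
450 = 2 × 3^2 × 5^2
LCM(630, 840, 450) = 2^3 × 3^2 × 5^2 × 7 = 12600.
Orbits for period 450: 12600 / 450 = 28.

28 orbits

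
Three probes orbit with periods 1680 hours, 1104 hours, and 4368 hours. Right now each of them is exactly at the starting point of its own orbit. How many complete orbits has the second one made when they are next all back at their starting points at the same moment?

All finish a whole number of cycles simultaneously at t = LCM of the periods.
1680 = 2^4 × 3 × 5 × 7
1104 = 2^4 × 3 × 23
4368 = 2^4 × 3 × 7 × 13
LCM(1680, 1104, 4368) = 2^4 × 3 × 5 × 7 × 13 × 23 = 502320.
Orbits for period 1104: 502320 / 1104 = 455.

455 orbits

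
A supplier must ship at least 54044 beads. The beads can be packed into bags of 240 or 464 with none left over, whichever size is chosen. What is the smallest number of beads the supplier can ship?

The number of beads must be a common multiple of 240 and 464, so a multiple of their LCM.
240 = 2^4 × 3 × 5
464 = 2^4 × 29
LCM(240, 464) = 2^4 × 3 × 5 × 29 = 6960.
Smallest multiple of 6960 that is ≥ 54044: ⌈54044/6960⌉ × 6960 = 8 × 6960 = 55680.

55680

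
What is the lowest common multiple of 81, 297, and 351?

11583

81 = 3^4
297 = 3^3 × 11
351 = 3^3 × 13
LCM(81, 297, 351) = 3^4 × 11 × 13 = 11583.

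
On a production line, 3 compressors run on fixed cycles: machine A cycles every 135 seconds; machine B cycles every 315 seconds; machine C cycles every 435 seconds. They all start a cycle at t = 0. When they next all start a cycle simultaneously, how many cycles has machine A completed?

203 cycles

All finish a whole number of cycles simultaneously at t = LCM of the periods.
135 = 3^3 × 5
315 = 3^2 × 5 × 7
435 = 3 × 5 × 29
LCM(135, 315, 435) = 3^3 × 5 × 7 × 29 = 27405.
Cycles for period 135: 27405 / 135 = 203.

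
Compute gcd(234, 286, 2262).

26

234 = 2 × 3^2 × 13
286 = 2 × 11 × 13
2262 = 2 × 3 × 13 × 29
gcd(234, 286, 2262) = 2 × 13 = 26.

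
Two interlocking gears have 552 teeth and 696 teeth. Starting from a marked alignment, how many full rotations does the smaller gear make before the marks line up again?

29 rotations

They are all back at their starting positions together after one LCM of the periods.
552 = 2^3 × 3 × 23
696 = 2^3 × 3 × 29
LCM(552, 696) = 2^3 × 3 × 23 × 29 = 16008.
Rotations for period 552: 16008 / 552 = 29.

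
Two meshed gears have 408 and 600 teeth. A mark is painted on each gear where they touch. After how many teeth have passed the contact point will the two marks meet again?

10200 teeth

They coincide at every common multiple of the periods; the first is the LCM.
408 = 2^3 × 3 × 17
600 = 2^3 × 3 × 5^2
LCM(408, 600) = 2^3 × 3 × 5^2 × 17 = 10200.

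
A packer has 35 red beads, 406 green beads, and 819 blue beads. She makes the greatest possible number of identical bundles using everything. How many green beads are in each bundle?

58

Number of bundles = gcd(35, 406, 819).
35 = 5 × 7
406 = 2 × 7 × 29
819 = 3^2 × 7 × 13
gcd(35, 406, 819) = 7.
green beads per bundle = 406 / 7 = 58.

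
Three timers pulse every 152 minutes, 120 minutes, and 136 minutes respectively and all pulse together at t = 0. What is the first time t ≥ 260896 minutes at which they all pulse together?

271320 minutes

Joint pulses occur at multiples of LCM(152, 120, 136).
152 = 2^3 × 19
120 = 2^3 × 3 × 5
136 = 2^3 × 17
LCM(152, 120, 136) = 2^3 × 3 × 5 × 17 × 19 = 38760.
Smallest multiple of 38760 that is ≥ 260896: ⌈260896/38760⌉ × 38760 = 7 × 38760 = 271320.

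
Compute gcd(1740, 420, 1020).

1740 = 2^2 × 3 × 5 × 29
420 = 2^2 × 3 × 5 × 7
1020 = 2^2 × 3 × 5 × 17
gcd(1740, 420, 1020) = 2^2 × 3 × 5 = 60.

60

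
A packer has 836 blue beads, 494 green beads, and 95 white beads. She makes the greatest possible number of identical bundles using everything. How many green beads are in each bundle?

26

Number of bundles = gcd(836, 494, 95).
836 = 2^2 × 11 × 19
494 = 2 × 13 × 19
95 = 5 × 19
gcd(836, 494, 95) = 19.
green beads per bundle = 494 / 19 = 26.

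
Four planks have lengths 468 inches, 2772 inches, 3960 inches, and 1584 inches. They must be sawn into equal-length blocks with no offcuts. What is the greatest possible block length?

36 inches

The block length must divide every plank, so the greatest is gcd(468, 2772, 3960, 1584).
468 = 2^2 × 3^2 × 13
2772 = 2^2 × 3^2 × 7 × 11
3960 = 2^3 × 3^2 × 5 × 11
1584 = 2^4 × 3^2 × 11
gcd(468, 2772, 3960, 1584) = 2^2 × 3^2 = 36.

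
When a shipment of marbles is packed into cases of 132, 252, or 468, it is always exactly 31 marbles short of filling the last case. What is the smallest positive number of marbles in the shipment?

Being 31 short of a full case of size k means N ≡ −31 (mod k), i.e. N + 31 is a multiple of each size.
132 = 2^2 × 3 × 11
252 = 2^2 × 3^2 × 7
468 = 2^2 × 3^2 × 13
LCM(132, 252, 468) = 2^2 × 3^2 × 7 × 11 × 13 = 36036.
Smallest positive N is 36036 − 31 = 36005.

36005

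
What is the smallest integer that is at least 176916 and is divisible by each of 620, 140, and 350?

195300

The integer must be a common multiple of 620, 140, and 350, so a multiple of their LCM.
620 = 2^2 × 5 × 31
140 = 2^2 × 5 × 7
350 = 2 × 5^2 × 7
LCM(620, 140, 350) = 2^2 × 5^2 × 7 × 31 = 21700.
Smallest multiple of 21700 that is ≥ 176916: ⌈176916/21700⌉ × 21700 = 9 × 21700 = 195300.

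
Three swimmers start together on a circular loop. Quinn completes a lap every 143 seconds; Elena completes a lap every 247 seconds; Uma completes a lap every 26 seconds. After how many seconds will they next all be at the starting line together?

5434 seconds

The first simultaneous occurrence is after LCM of the individual periods.
143 = 11 × 13
247 = 13 × 19
26 = 2 × 13
LCM(143, 247, 26) = 2 × 11 × 13 × 19 = 5434.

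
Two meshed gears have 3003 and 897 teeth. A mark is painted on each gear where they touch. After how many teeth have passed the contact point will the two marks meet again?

We need the least common multiple of the intervals.
3003 = 3 × 7 × 11 × 13
897 = 3 × 13 × 23
LCM(3003, 897) = 3 × 7 × 11 × 13 × 23 = 69069.

69069 teeth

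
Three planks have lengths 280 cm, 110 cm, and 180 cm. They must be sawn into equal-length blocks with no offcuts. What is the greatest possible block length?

This is the greatest common divisor of 280, 110, and 180.
280 = 2^3 × 5 × 7
110 = 2 × 5 × 11
180 = 2^2 × 3^2 × 5
gcd(280, 110, 180) = 2 × 5 = 10.

10 cm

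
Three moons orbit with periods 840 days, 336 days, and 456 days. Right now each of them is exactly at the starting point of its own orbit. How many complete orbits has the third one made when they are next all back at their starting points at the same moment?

They are all back at their starting positions together after one LCM of the periods.
840 = 2^3 × 3 × 5 × 7
336 = 2^4 × 3 × 7
456 = 2^3 × 3 × 19
LCM(840, 336, 456) = 2^4 × 3 × 5 × 7 × 19 = 31920.
Orbits for period 456: 31920 / 456 = 70.

70 orbits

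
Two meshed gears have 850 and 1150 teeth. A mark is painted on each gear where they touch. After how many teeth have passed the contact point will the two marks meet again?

We need the least common multiple of the intervals.
850 = 2 × 5^2 × 17
1150 = 2 × 5^2 × 23
LCM(850, 1150) = 2 × 5^2 × 17 × 23 = 19550.

19550 teeth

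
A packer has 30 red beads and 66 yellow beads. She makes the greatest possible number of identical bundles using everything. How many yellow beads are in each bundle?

Number of bundles = gcd(30, 66).
30 = 2 × 3 × 5
66 = 2 × 3 × 11
gcd(30, 66) = 2 × 3 = 6.
yellow beads per bundle = 66 / 6 = 11.

11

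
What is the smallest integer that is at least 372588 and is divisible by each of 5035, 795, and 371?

The integer must be a common multiple of 5035, 795, and 371, so a multiple of their LCM.
5035 = 5 × 19 × 53
795 = 3 × 5 × 53
371 = 7 × 53
LCM(5035, 795, 371) = 3 × 5 × 7 × 19 × 53 = 105735.
Smallest multiple of 105735 that is ≥ 372588: ⌈372588/105735⌉ × 105735 = 4 × 105735 = 422940.

422940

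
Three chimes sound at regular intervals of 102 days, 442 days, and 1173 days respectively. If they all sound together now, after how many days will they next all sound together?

The first simultaneous occurrence is after LCM of the individual periods.
102 = 2 × 3 × 17
442 = 2 × 13 × 17
1173 = 3 × 17 × 23
LCM(102, 442, 1173) = 2 × 3 × 13 × 17 × 23 = 30498.

30498 days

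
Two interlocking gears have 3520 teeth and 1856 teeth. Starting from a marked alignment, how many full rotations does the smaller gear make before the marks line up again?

They are all back at their starting positions together after one LCM of the periods.
3520 = 2^6 × 5 × 11
1856 = 2^6 × 29
LCM(3520, 1856) = 2^6 × 5 × 11 × 29 = 102080.
Rotations for period 1856: 102080 / 1856 = 55.

55 rotations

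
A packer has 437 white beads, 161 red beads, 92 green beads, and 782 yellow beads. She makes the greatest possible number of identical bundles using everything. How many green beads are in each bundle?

Number of bundles = gcd(437, 161, 92, 782).
437 = 19 × 23
161 = 7 × 23
92 = 2^2 × 23
782 = 2 × 17 × 23
gcd(437, 161, 92, 782) = 23.
green beads per bundle = 92 / 23 = 4.

4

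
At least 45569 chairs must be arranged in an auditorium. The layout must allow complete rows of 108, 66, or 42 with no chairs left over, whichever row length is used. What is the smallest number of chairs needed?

The number of chairs must be a common multiple of 108, 66, and 42, so a multiple of their LCM.
108 = 2^2 × 3^3
66 = 2 × 3 × 11
42 = 2 × 3 × 7
LCM(108, 66, 42) = 2^2 × 3^3 × 7 × 11 = 8316.
Smallest multiple of 8316 that is ≥ 45569: ⌈45569/8316⌉ × 8316 = 6 × 8316 = 49896.

49896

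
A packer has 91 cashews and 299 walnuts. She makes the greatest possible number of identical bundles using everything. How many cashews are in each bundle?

7

Number of bundles = gcd(91, 299).
91 = 7 × 13
299 = 13 × 23
gcd(91, 299) = 13.
cashews per bundle = 91 / 13 = 7.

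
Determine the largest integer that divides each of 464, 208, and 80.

16

464 = 2^4 × 29
208 = 2^4 × 13
80 = 2^4 × 5
gcd(464, 208, 80) = 2^4 = 16.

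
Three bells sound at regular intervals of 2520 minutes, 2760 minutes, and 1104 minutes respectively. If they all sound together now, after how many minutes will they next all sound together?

115920 minutes

We need the least common multiple of the intervals.
2520 = 2^3 × 3^2 × 5 × 7
2760 = 2^3 × 3 × 5 × 23
1104 = 2^4 × 3 × 23
LCM(2520, 2760, 1104) = 2^4 × 3^2 × 5 × 7 × 23 = 115920.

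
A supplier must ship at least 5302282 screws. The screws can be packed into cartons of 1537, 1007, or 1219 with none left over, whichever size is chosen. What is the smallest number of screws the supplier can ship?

5373352

The number of screws must be a common multiple of 1537, 1007, and 1219, so a multiple of their LCM.
1537 = 29 × 53
1007 = 19 × 53
1219 = 23 × 53
LCM(1537, 1007, 1219) = 19 × 23 × 29 × 53 = 671669.
Smallest multiple of 671669 that is ≥ 5302282: ⌈5302282/671669⌉ × 671669 = 8 × 671669 = 5373352.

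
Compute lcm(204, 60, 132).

11220

204 = 2^2 × 3 × 17
60 = 2^2 × 3 × 5
132 = 2^2 × 3 × 11
LCM(204, 60, 132) = 2^2 × 3 × 5 × 11 × 17 = 11220.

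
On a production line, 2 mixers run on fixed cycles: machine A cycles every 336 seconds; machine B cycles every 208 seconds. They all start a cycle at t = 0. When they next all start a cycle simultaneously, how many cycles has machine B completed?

The first common completion time is the LCM of the periods.
336 = 2^4 × 3 × 7
208 = 2^4 × 13
LCM(336, 208) = 2^4 × 3 × 7 × 13 = 4368.
Cycles for period 208: 4368 / 208 = 21.

21 cycles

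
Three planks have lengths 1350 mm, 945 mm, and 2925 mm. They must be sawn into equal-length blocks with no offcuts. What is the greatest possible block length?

This is the greatest common divisor of 1350, 945, and 2925.
1350 = 2 × 3^3 × 5^2
945 = 3^3 × 5 × 7
2925 = 3^2 × 5^2 × 13
gcd(1350, 945, 2925) = 3^2 × 5 = 45.

45 mm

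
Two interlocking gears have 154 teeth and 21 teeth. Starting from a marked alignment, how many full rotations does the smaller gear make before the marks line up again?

The first common completion time is the LCM of the periods.
154 = 2 × 7 × 11
21 = 3 × 7
LCM(154, 21) = 2 × 3 × 7 × 11 = 462.
Rotations for period 21: 462 / 21 = 22.

22 rotations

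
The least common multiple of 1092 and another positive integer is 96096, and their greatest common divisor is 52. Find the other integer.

gcd × lcm = product of the two integers, so the other integer is (52 × 96096) / 1092 = 4576.

4576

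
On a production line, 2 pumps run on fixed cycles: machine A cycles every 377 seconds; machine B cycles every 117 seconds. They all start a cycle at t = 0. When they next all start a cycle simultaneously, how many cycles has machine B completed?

29 cycles

The first common completion time is the LCM of the periods.
377 = 13 × 29
117 = 3^2 × 13
LCM(377, 117) = 3^2 × 13 × 29 = 3393.
Cycles for period 117: 3393 / 117 = 29.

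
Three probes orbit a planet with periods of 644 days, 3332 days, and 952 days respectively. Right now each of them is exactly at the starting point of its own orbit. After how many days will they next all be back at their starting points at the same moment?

153272 days

We need the least common multiple of the intervals.
644 = 2^2 × 7 × 23
3332 = 2^2 × 7^2 × 17
952 = 2^3 × 7 × 17
LCM(644, 3332, 952) = 2^3 × 7^2 × 17 × 23 = 153272.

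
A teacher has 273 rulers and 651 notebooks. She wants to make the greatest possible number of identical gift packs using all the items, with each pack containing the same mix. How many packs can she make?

The pack count must divide each quantity, so the greatest is gcd(273, 651).
273 = 3 × 7 × 13
651 = 3 × 7 × 31
gcd(273, 651) = 3 × 7 = 21.

21 packs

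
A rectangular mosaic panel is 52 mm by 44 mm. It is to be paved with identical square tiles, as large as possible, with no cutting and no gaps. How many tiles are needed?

143

Tile side = gcd(52, 44).
52 = 2^2 × 13
44 = 2^2 × 11
gcd(52, 44) = 2^2 = 4.
Tiles: (52/4) × (44/4) = 13 × 11 = 143.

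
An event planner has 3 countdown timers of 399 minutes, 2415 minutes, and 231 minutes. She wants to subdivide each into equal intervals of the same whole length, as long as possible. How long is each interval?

21 minutes

The interval must divide each timer length; the longest such is the gcd.
399 = 3 × 7 × 19
2415 = 3 × 5 × 7 × 23
231 = 3 × 7 × 11
gcd(399, 2415, 231) = 3 × 7 = 21.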